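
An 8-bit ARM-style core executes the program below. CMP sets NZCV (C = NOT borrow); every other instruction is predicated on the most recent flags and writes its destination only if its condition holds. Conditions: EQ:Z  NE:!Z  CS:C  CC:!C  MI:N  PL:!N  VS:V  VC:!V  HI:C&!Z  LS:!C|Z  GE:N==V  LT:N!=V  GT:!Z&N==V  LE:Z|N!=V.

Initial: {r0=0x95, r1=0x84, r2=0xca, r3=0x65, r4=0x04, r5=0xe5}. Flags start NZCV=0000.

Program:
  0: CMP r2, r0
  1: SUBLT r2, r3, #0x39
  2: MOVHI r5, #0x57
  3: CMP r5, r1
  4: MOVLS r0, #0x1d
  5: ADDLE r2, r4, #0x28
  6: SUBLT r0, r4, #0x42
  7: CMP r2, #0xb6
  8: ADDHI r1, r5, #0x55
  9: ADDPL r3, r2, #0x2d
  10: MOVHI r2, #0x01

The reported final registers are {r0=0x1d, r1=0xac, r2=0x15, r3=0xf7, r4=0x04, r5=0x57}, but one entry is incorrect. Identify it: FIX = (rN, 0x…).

FIX = (r2, 0x01)

[0] flags=0010 → (cmp)
[1] flags=0010 LT?F → skip
[2] flags=0010 HI?T → r5=0x57
[3] flags=1001 → (cmp)
[4] flags=1001 LS?T → r0=0x1d
[5] flags=1001 LE?F → skip
[6] flags=1001 LT?F → skip
[7] flags=0010 → (cmp)
[8] flags=0010 HI?T → r1=0xac
[9] flags=0010 PL?T → r3=0xf7
[10] flags=0010 HI?T → r2=0x01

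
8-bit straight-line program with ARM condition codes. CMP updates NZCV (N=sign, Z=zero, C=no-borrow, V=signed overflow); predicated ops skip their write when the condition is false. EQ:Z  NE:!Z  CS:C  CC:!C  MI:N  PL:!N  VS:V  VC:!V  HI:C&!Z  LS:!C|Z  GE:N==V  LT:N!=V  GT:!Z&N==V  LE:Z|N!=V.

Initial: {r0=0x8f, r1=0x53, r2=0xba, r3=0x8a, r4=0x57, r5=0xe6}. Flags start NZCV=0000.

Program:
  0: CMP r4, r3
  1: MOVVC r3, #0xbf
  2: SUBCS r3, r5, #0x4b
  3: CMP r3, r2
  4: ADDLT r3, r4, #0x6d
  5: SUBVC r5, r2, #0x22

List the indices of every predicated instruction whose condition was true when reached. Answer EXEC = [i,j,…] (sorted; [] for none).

[0] flags=1001 → (cmp)
[1] flags=1001 VC?F → skip
[2] flags=1001 CS?F → skip
[3] flags=1000 → (cmp)
[4] flags=1000 LT?T → r3=0xc4
[5] flags=1000 VC?T → r5=0x98

EXEC = [4,5]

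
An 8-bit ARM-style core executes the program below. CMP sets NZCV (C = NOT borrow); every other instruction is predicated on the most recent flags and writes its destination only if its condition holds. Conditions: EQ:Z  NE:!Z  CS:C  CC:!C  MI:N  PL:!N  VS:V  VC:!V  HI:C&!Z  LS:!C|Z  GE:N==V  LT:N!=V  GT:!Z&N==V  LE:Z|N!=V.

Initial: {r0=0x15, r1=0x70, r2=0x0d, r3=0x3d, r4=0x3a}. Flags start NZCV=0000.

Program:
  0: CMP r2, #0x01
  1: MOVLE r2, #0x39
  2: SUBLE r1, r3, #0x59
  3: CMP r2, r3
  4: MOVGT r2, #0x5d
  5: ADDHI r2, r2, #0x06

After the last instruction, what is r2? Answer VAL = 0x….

VAL = 0x0d

[0] flags=0010 → (cmp)
[1] flags=0010 LE?F → skip
[2] flags=0010 LE?F → skip
[3] flags=1000 → (cmp)
[4] flags=1000 GT?F → skip
[5] flags=1000 HI?F → skip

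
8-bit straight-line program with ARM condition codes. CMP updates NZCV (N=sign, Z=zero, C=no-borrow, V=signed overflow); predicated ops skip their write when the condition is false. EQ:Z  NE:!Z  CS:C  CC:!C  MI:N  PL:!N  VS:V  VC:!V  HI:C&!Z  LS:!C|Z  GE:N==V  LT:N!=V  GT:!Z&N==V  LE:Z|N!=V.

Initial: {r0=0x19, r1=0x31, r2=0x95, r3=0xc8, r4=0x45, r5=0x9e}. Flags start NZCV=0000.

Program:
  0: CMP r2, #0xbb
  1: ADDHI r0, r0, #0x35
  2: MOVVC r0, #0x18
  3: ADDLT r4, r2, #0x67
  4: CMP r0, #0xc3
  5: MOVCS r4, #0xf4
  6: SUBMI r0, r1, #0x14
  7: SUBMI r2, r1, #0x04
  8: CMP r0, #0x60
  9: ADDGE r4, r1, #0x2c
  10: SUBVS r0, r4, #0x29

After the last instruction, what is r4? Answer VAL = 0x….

[0] flags=1000 → (cmp)
[1] flags=1000 HI?F → skip
[2] flags=1000 VC?T → r0=0x18
[3] flags=1000 LT?T → r4=0xfc
[4] flags=0000 → (cmp)
[5] flags=0000 CS?F → skip
[6] flags=0000 MI?F → skip
[7] flags=0000 MI?F → skip
[8] flags=1000 → (cmp)
[9] flags=1000 GE?F → skip
[10] flags=1000 VS?F → skip

VAL = 0xfc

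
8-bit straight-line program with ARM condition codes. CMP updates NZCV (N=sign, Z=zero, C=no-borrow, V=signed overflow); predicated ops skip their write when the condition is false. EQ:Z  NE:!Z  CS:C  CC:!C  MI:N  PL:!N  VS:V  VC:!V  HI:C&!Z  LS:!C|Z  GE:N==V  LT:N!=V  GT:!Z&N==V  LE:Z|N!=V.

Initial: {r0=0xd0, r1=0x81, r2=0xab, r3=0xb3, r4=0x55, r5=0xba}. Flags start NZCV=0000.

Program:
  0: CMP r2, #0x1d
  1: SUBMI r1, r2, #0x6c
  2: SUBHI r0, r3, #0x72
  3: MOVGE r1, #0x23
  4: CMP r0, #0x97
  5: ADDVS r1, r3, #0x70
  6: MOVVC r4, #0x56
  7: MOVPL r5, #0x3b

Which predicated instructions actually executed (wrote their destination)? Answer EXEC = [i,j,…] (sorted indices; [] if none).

EXEC = [1,2,5]

0: ✓ CMP  NZCV=1010
1: ✓ SUBMI  r1←0x3f
2: ✓ SUBHI  r0←0x41
3: · MOVGE
4: ✓ CMP  NZCV=1001
5: ✓ ADDVS  r1←0x23
6: · MOVVC
7: · MOVPL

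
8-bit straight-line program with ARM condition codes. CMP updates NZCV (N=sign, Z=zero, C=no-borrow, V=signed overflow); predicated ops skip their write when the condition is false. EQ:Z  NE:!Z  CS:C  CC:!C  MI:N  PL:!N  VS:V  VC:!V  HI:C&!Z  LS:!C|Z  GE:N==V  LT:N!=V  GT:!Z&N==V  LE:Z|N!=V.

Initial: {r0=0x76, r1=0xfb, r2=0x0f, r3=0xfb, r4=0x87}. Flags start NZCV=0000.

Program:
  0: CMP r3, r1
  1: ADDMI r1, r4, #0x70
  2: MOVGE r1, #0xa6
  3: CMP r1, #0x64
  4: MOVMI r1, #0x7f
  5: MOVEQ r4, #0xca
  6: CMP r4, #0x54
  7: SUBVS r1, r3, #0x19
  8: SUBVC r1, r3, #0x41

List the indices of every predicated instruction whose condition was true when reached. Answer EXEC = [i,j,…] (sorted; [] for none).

EXEC = [2,7]

0: ✓ CMP  NZCV=0110
1: · ADDMI
2: ✓ MOVGE  r1←0xa6
3: ✓ CMP  NZCV=0011
4: · MOVMI
5: · MOVEQ
6: ✓ CMP  NZCV=0011
7: ✓ SUBVS  r1←0xe2
8: · SUBVC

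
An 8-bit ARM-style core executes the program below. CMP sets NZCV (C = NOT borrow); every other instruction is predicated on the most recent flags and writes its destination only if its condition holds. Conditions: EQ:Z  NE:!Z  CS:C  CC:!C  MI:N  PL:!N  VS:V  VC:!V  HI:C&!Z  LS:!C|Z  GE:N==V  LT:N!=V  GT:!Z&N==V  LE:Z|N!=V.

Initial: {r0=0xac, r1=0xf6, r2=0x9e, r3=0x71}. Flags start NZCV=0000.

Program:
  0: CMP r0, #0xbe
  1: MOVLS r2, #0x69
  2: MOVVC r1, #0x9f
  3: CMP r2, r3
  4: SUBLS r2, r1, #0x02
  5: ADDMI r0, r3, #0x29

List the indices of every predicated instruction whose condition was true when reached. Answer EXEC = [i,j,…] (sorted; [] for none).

0: ✓ CMP  NZCV=1000
1: ✓ MOVLS  r2←0x69
2: ✓ MOVVC  r1←0x9f
3: ✓ CMP  NZCV=1000
4: ✓ SUBLS  r2←0x9d
5: ✓ ADDMI  r0←0x9a

EXEC = [1,2,4,5]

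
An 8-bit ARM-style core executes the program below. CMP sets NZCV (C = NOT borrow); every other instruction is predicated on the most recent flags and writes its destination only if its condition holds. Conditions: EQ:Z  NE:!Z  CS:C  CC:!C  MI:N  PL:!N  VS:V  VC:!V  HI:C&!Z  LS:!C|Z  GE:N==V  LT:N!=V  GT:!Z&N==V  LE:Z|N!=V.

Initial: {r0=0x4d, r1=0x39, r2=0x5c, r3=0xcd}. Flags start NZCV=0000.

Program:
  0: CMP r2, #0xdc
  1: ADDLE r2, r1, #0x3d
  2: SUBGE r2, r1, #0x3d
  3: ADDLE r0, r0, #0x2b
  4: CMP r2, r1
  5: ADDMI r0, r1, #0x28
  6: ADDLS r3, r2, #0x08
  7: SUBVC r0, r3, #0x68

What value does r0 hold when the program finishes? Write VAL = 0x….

0: ✓ CMP  NZCV=1001
1: · ADDLE
2: ✓ SUBGE  r2←0xfc
3: · ADDLE
4: ✓ CMP  NZCV=1010
5: ✓ ADDMI  r0←0x61
6: · ADDLS
7: ✓ SUBVC  r0←0x65

VAL = 0x65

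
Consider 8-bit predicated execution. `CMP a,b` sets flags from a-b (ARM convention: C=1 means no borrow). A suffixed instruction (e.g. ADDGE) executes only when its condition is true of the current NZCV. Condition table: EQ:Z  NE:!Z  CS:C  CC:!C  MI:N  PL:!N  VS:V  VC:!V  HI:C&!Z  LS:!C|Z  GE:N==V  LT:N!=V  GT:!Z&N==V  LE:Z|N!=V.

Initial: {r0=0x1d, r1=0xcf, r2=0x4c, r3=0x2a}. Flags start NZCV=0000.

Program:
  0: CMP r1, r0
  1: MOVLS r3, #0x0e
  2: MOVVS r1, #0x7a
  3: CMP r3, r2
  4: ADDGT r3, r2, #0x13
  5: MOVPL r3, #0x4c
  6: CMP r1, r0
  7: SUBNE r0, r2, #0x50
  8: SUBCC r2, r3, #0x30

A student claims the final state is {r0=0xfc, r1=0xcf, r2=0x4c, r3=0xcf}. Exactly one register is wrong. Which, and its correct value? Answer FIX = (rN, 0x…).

FIX = (r3, 0x2a)

0: ✓ CMP  NZCV=1010
1: · MOVLS
2: · MOVVS
3: ✓ CMP  NZCV=1000
4: · ADDGT
5: · MOVPL
6: ✓ CMP  NZCV=1010
7: ✓ SUBNE  r0←0xfc
8: · SUBCC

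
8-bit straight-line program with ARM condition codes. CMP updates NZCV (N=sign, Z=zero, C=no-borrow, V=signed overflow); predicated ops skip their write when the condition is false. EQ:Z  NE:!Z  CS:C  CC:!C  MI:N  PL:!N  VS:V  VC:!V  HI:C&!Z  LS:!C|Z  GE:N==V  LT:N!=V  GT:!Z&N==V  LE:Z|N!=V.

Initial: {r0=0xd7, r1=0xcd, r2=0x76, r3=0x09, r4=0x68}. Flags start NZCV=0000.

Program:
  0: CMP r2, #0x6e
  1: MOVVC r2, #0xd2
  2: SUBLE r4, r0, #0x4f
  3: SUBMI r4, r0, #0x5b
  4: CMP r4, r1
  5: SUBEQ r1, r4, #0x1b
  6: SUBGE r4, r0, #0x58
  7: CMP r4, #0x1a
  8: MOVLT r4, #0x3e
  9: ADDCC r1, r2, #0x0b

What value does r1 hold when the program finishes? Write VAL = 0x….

VAL = 0xcd

0: ✓ CMP  NZCV=0010
1: ✓ MOVVC  r2←0xd2
2: · SUBLE
3: · SUBMI
4: ✓ CMP  NZCV=1001
5: · SUBEQ
6: ✓ SUBGE  r4←0x7f
7: ✓ CMP  NZCV=0010
8: · MOVLT
9: · ADDCC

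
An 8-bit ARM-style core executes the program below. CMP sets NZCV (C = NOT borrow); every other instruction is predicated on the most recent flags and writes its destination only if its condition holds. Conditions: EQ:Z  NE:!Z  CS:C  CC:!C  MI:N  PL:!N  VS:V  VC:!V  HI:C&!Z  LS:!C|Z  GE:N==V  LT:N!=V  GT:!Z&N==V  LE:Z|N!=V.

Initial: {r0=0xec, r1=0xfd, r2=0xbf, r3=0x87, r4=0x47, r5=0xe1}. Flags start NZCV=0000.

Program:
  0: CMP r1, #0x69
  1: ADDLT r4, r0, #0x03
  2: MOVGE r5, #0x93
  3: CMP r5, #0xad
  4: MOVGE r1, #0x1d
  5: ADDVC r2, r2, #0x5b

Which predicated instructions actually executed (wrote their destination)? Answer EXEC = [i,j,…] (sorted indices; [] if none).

EXEC = [1,4,5]

[0] flags=1010 → (cmp)
[1] flags=1010 LT?T → r4=0xef
[2] flags=1010 GE?F → skip
[3] flags=0010 → (cmp)
[4] flags=0010 GE?T → r1=0x1d
[5] flags=0010 VC?T → r2=0x1a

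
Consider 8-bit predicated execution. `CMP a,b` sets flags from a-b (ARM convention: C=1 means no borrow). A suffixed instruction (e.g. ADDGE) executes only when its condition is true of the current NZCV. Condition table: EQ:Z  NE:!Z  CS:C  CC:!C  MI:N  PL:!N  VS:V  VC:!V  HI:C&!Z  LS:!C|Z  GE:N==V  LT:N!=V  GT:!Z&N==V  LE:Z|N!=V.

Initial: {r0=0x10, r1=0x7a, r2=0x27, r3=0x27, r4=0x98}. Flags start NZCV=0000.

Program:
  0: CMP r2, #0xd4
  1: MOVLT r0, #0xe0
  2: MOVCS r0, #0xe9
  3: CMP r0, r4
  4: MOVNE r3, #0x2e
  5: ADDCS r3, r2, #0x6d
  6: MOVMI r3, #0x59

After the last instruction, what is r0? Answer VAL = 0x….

VAL = 0x10

0: ✓ CMP  NZCV=0000
1: · MOVLT
2: · MOVCS
3: ✓ CMP  NZCV=0000
4: ✓ MOVNE  r3←0x2e
5: · ADDCS
6: · MOVMI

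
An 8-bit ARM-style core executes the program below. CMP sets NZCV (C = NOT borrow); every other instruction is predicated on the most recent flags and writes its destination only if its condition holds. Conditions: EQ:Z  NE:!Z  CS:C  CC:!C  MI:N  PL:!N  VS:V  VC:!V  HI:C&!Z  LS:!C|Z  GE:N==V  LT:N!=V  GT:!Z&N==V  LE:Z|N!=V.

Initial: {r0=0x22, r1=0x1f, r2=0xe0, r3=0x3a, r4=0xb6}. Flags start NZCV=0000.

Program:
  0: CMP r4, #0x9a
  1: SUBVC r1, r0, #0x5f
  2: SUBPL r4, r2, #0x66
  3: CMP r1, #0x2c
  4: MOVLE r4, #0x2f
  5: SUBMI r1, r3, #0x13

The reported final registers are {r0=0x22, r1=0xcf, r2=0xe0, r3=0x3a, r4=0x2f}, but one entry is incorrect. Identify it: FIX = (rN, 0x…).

FIX = (r1, 0x27)

0: ✓ CMP  NZCV=0010
1: ✓ SUBVC  r1←0xc3
2: ✓ SUBPL  r4←0x7a
3: ✓ CMP  NZCV=1010
4: ✓ MOVLE  r4←0x2f
5: ✓ SUBMI  r1←0x27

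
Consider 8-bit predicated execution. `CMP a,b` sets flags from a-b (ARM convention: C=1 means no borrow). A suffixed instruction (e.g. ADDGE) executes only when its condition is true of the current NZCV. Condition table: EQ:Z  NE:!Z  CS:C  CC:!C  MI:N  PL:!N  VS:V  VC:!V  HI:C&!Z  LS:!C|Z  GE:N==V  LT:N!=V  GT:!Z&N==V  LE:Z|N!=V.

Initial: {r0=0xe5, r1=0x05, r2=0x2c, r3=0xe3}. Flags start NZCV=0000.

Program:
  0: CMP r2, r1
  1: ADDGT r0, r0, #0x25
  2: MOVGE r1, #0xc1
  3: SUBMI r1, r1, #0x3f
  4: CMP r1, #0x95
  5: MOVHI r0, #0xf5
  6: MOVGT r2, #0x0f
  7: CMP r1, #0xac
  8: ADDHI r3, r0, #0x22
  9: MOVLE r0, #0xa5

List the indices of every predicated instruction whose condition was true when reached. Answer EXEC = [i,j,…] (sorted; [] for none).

EXEC = [1,2,5,6,8]

0: ✓ CMP  NZCV=0010
1: ✓ ADDGT  r0←0x0a
2: ✓ MOVGE  r1←0xc1
3: · SUBMI
4: ✓ CMP  NZCV=0010
5: ✓ MOVHI  r0←0xf5
6: ✓ MOVGT  r2←0x0f
7: ✓ CMP  NZCV=0010
8: ✓ ADDHI  r3←0x17
9: · MOVLE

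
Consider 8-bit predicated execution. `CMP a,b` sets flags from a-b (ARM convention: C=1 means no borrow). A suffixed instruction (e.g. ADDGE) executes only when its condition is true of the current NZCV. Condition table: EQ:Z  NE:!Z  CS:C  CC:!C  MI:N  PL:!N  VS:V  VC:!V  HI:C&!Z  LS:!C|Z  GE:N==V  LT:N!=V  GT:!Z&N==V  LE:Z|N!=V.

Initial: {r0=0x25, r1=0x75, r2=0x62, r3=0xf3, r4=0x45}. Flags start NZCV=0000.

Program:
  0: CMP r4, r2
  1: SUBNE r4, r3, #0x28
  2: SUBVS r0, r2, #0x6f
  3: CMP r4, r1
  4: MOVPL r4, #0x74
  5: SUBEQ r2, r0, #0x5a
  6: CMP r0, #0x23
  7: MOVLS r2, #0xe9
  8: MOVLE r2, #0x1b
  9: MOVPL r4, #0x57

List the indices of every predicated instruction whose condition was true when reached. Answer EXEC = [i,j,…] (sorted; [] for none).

EXEC = [1,4,9]

[0] flags=1000 → (cmp)
[1] flags=1000 NE?T → r4=0xcb
[2] flags=1000 VS?F → skip
[3] flags=0011 → (cmp)
[4] flags=0011 PL?T → r4=0x74
[5] flags=0011 EQ?F → skip
[6] flags=0010 → (cmp)
[7] flags=0010 LS?F → skip
[8] flags=0010 LE?F → skip
[9] flags=0010 PL?T → r4=0x57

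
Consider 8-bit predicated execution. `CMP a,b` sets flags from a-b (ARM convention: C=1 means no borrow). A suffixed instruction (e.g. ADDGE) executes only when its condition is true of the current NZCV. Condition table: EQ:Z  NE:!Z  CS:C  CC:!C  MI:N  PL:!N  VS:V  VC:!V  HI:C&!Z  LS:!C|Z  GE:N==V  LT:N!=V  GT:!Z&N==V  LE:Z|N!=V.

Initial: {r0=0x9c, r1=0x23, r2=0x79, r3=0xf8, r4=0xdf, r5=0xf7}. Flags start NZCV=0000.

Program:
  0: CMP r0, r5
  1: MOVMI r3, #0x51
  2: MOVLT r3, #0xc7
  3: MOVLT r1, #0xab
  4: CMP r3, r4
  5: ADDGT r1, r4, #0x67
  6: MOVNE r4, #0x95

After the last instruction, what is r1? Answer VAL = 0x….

[0] flags=1000 → (cmp)
[1] flags=1000 MI?T → r3=0x51
[2] flags=1000 LT?T → r3=0xc7
[3] flags=1000 LT?T → r1=0xab
[4] flags=1000 → (cmp)
[5] flags=1000 GT?F → skip
[6] flags=1000 NE?T → r4=0x95

VAL = 0xab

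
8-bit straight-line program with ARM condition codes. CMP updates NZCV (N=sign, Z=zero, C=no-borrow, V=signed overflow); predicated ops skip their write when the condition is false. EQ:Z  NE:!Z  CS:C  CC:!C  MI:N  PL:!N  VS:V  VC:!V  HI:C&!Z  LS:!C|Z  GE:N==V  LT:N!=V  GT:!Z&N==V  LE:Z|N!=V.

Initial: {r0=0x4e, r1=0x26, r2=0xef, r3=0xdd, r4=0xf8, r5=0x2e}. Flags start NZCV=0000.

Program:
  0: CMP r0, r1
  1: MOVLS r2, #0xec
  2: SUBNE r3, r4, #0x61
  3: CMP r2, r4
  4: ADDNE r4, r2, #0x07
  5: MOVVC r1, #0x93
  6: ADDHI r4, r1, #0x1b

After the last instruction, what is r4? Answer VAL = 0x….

[0] flags=0010 → (cmp)
[1] flags=0010 LS?F → skip
[2] flags=0010 NE?T → r3=0x97
[3] flags=1000 → (cmp)
[4] flags=1000 NE?T → r4=0xf6
[5] flags=1000 VC?T → r1=0x93
[6] flags=1000 HI?F → skip

VAL = 0xf6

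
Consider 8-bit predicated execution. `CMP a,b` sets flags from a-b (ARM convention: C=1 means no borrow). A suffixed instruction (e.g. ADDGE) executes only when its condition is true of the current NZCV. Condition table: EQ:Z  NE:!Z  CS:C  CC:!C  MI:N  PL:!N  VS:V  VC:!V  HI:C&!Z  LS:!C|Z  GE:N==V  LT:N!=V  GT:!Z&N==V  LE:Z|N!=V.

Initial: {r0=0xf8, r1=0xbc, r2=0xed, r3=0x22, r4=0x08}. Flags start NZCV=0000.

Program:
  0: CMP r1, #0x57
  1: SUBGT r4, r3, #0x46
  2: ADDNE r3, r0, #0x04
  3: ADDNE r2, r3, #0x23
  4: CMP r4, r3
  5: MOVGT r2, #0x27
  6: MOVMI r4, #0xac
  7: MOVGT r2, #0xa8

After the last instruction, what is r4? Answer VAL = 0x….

VAL = 0x08

0: ✓ CMP  NZCV=0011
1: · SUBGT
2: ✓ ADDNE  r3←0xfc
3: ✓ ADDNE  r2←0x1f
4: ✓ CMP  NZCV=0000
5: ✓ MOVGT  r2←0x27
6: · MOVMI
7: ✓ MOVGT  r2←0xa8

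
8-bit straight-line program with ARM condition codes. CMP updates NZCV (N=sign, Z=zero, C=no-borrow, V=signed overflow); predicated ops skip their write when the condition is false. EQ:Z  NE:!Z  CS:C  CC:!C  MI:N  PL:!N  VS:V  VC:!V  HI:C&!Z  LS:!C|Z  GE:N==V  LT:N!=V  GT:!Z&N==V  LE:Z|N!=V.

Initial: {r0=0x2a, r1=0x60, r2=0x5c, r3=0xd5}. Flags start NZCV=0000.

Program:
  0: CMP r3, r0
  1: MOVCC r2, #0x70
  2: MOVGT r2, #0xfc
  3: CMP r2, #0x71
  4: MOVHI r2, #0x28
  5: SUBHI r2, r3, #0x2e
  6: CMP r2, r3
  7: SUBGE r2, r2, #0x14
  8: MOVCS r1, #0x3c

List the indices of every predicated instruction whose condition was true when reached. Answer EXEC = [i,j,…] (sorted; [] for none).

EXEC = [7]

[0] flags=1010 → (cmp)
[1] flags=1010 CC?F → skip
[2] flags=1010 GT?F → skip
[3] flags=1000 → (cmp)
[4] flags=1000 HI?F → skip
[5] flags=1000 HI?F → skip
[6] flags=1001 → (cmp)
[7] flags=1001 GE?T → r2=0x48
[8] flags=1001 CS?F → skip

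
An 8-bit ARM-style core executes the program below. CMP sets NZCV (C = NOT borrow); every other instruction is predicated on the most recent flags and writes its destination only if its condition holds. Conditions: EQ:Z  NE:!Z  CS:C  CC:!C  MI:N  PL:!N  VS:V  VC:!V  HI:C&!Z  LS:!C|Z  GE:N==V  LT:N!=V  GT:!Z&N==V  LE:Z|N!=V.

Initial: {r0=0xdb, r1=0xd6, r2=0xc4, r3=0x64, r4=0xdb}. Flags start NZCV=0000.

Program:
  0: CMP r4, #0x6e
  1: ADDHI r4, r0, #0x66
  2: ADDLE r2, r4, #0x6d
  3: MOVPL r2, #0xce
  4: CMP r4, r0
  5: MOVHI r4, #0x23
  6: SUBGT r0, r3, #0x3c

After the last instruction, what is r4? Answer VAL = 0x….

VAL = 0x41

0: ✓ CMP  NZCV=0011
1: ✓ ADDHI  r4←0x41
2: ✓ ADDLE  r2←0xae
3: ✓ MOVPL  r2←0xce
4: ✓ CMP  NZCV=0000
5: · MOVHI
6: ✓ SUBGT  r0←0x28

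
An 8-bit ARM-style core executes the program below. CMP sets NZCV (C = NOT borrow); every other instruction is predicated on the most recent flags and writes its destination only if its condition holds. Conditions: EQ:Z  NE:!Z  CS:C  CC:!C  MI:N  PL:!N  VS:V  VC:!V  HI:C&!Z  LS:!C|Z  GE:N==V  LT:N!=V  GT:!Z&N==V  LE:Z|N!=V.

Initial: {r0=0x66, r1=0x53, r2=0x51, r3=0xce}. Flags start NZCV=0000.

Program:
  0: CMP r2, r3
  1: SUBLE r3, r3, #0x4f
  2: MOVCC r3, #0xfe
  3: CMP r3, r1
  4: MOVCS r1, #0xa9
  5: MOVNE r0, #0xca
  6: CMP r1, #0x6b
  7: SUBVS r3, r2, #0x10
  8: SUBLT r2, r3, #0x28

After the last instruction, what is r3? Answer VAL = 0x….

[0] flags=1001 → (cmp)
[1] flags=1001 LE?F → skip
[2] flags=1001 CC?T → r3=0xfe
[3] flags=1010 → (cmp)
[4] flags=1010 CS?T → r1=0xa9
[5] flags=1010 NE?T → r0=0xca
[6] flags=0011 → (cmp)
[7] flags=0011 VS?T → r3=0x41
[8] flags=0011 LT?T → r2=0x19

VAL = 0x41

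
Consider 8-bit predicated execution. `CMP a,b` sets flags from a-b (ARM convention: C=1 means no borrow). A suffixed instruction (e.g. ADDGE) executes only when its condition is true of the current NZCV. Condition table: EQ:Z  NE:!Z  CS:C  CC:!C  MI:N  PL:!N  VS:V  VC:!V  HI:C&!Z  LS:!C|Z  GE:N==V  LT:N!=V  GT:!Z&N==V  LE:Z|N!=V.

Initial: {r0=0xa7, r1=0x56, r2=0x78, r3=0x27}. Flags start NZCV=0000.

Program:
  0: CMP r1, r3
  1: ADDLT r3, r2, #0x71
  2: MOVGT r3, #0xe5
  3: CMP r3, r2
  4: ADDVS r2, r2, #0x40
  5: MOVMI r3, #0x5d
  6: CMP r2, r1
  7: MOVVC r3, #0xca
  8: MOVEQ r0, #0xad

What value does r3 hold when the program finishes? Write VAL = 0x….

VAL = 0xe5

[0] flags=0010 → (cmp)
[1] flags=0010 LT?F → skip
[2] flags=0010 GT?T → r3=0xe5
[3] flags=0011 → (cmp)
[4] flags=0011 VS?T → r2=0xb8
[5] flags=0011 MI?F → skip
[6] flags=0011 → (cmp)
[7] flags=0011 VC?F → skip
[8] flags=0011 EQ?F → skip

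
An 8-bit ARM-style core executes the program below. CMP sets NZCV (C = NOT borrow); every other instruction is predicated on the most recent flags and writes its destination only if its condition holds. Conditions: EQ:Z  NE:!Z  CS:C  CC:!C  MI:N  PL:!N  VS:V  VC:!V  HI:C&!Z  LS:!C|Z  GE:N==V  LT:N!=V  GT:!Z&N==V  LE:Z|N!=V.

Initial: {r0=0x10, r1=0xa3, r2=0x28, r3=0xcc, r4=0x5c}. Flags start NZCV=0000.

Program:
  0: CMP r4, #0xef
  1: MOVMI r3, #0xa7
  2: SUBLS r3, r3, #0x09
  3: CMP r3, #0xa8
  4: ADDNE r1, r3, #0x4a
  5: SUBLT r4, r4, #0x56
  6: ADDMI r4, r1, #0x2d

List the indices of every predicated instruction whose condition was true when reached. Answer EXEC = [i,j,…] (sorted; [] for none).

0: ✓ CMP  NZCV=0000
1: · MOVMI
2: ✓ SUBLS  r3←0xc3
3: ✓ CMP  NZCV=0010
4: ✓ ADDNE  r1←0x0d
5: · SUBLT
6: · ADDMI

EXEC = [2,4]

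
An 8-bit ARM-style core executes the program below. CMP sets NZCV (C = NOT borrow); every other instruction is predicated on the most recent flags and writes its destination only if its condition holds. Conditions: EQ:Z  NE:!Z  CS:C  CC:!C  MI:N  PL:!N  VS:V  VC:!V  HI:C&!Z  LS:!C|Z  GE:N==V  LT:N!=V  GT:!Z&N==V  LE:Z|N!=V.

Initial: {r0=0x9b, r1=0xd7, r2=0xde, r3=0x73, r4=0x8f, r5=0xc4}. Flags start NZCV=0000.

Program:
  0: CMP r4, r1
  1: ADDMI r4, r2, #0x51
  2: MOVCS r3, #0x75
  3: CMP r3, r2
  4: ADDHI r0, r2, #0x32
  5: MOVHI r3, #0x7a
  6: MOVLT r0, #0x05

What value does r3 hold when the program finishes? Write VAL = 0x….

[0] flags=1000 → (cmp)
[1] flags=1000 MI?T → r4=0x2f
[2] flags=1000 CS?F → skip
[3] flags=1001 → (cmp)
[4] flags=1001 HI?F → skip
[5] flags=1001 HI?F → skip
[6] flags=1001 LT?F → skip

VAL = 0x73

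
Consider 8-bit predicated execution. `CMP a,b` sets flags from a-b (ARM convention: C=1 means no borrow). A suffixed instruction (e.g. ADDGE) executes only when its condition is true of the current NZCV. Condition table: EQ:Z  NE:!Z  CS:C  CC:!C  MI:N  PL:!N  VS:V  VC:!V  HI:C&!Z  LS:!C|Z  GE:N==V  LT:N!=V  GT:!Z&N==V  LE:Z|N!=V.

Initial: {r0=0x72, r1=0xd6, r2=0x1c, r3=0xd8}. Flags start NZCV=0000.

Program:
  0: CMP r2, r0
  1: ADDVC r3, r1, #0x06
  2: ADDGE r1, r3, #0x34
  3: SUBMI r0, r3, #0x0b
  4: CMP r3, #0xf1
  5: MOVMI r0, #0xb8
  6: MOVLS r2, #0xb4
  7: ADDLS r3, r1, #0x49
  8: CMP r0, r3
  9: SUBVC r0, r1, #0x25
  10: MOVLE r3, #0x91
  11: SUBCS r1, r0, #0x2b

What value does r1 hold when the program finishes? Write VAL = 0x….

VAL = 0x86

0: ✓ CMP  NZCV=1000
1: ✓ ADDVC  r3←0xdc
2: · ADDGE
3: ✓ SUBMI  r0←0xd1
4: ✓ CMP  NZCV=1000
5: ✓ MOVMI  r0←0xb8
6: ✓ MOVLS  r2←0xb4
7: ✓ ADDLS  r3←0x1f
8: ✓ CMP  NZCV=1010
9: ✓ SUBVC  r0←0xb1
10: ✓ MOVLE  r3←0x91
11: ✓ SUBCS  r1←0x86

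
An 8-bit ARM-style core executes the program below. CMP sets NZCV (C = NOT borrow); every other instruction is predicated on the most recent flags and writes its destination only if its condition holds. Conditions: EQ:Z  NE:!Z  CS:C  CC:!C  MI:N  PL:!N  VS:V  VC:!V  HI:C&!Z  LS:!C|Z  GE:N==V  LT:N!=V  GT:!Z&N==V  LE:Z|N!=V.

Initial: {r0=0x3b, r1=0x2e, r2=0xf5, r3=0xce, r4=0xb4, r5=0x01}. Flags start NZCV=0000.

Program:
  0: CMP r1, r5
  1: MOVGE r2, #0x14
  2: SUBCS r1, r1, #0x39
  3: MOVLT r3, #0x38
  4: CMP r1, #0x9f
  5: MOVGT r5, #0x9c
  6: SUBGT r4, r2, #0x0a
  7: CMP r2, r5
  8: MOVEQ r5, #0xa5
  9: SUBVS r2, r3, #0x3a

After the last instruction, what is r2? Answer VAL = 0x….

VAL = 0x14

[0] flags=0010 → (cmp)
[1] flags=0010 GE?T → r2=0x14
[2] flags=0010 CS?T → r1=0xf5
[3] flags=0010 LT?F → skip
[4] flags=0010 → (cmp)
[5] flags=0010 GT?T → r5=0x9c
[6] flags=0010 GT?T → r4=0x0a
[7] flags=0000 → (cmp)
[8] flags=0000 EQ?F → skip
[9] flags=0000 VS?F → skip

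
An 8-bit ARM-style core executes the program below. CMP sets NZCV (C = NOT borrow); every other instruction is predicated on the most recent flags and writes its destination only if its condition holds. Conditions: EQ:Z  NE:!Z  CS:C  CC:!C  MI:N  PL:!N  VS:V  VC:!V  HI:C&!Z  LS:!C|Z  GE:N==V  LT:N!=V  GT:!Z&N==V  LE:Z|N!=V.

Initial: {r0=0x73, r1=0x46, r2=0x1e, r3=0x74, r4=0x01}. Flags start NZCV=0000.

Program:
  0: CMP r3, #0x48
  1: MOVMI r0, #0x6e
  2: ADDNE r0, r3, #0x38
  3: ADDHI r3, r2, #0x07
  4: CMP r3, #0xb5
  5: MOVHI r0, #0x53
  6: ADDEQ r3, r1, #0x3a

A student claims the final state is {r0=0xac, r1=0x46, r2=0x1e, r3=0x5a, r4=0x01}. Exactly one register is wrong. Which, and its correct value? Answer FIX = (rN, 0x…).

FIX = (r3, 0x25)

[0] flags=0010 → (cmp)
[1] flags=0010 MI?F → skip
[2] flags=0010 NE?T → r0=0xac
[3] flags=0010 HI?T → r3=0x25
[4] flags=0000 → (cmp)
[5] flags=0000 HI?F → skip
[6] flags=0000 EQ?F → skip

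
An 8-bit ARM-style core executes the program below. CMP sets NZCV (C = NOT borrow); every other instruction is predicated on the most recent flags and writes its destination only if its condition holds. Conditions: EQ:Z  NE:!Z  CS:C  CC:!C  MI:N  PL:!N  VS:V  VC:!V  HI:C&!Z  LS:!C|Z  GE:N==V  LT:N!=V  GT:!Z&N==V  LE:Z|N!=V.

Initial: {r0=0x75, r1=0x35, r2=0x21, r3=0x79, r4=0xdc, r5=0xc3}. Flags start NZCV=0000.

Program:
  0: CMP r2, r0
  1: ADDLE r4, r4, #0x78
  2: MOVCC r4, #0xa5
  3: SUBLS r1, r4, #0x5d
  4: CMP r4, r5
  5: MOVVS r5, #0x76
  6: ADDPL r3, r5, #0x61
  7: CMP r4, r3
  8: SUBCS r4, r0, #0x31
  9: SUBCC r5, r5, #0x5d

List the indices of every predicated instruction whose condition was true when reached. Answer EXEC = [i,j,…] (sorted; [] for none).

EXEC = [1,2,3,8]

0: ✓ CMP  NZCV=1000
1: ✓ ADDLE  r4←0x54
2: ✓ MOVCC  r4←0xa5
3: ✓ SUBLS  r1←0x48
4: ✓ CMP  NZCV=1000
5: · MOVVS
6: · ADDPL
7: ✓ CMP  NZCV=0011
8: ✓ SUBCS  r4←0x44
9: · SUBCC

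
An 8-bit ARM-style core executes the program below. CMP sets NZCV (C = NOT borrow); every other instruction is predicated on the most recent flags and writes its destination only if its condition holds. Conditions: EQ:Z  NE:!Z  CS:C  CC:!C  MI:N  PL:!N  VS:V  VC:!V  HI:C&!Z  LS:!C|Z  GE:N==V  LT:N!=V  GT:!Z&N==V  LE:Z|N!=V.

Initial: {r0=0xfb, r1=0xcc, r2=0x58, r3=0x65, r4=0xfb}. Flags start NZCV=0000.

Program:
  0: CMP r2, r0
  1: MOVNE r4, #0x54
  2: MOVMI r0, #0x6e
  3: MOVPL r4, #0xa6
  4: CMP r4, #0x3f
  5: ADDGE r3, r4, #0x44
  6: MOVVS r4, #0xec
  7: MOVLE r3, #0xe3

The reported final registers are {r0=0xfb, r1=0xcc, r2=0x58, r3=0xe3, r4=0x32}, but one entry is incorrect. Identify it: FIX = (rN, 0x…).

[0] flags=0000 → (cmp)
[1] flags=0000 NE?T → r4=0x54
[2] flags=0000 MI?F → skip
[3] flags=0000 PL?T → r4=0xa6
[4] flags=0011 → (cmp)
[5] flags=0011 GE?F → skip
[6] flags=0011 VS?T → r4=0xec
[7] flags=0011 LE?T → r3=0xe3

FIX = (r4, 0xec)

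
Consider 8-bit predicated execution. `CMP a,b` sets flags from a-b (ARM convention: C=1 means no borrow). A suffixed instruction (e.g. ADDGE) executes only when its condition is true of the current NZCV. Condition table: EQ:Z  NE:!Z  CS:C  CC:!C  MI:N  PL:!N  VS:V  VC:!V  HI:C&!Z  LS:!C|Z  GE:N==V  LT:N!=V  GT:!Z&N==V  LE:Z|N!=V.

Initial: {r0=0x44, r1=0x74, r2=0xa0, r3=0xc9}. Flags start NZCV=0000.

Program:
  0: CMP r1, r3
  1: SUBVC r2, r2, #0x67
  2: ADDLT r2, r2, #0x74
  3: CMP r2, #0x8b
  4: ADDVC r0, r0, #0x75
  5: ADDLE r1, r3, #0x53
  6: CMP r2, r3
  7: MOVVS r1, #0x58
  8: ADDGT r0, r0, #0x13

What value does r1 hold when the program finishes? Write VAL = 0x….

VAL = 0x74

[0] flags=1001 → (cmp)
[1] flags=1001 VC?F → skip
[2] flags=1001 LT?F → skip
[3] flags=0010 → (cmp)
[4] flags=0010 VC?T → r0=0xb9
[5] flags=0010 LE?F → skip
[6] flags=1000 → (cmp)
[7] flags=1000 VS?F → skip
[8] flags=1000 GT?F → skip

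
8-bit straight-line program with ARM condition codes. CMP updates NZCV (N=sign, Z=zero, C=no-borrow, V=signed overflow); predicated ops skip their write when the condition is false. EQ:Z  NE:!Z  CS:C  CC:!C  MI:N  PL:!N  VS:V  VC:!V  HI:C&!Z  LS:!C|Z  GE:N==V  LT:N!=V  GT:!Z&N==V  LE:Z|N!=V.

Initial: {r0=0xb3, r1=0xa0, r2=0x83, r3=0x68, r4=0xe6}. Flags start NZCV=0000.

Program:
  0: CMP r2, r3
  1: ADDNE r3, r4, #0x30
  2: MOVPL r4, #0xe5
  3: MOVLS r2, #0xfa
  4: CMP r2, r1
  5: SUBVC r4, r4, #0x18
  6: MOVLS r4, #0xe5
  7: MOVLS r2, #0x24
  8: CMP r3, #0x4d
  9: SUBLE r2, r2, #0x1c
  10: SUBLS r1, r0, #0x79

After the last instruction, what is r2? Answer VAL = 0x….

0: ✓ CMP  NZCV=0011
1: ✓ ADDNE  r3←0x16
2: ✓ MOVPL  r4←0xe5
3: · MOVLS
4: ✓ CMP  NZCV=1000
5: ✓ SUBVC  r4←0xcd
6: ✓ MOVLS  r4←0xe5
7: ✓ MOVLS  r2←0x24
8: ✓ CMP  NZCV=1000
9: ✓ SUBLE  r2←0x08
10: ✓ SUBLS  r1←0x3a

VAL = 0x08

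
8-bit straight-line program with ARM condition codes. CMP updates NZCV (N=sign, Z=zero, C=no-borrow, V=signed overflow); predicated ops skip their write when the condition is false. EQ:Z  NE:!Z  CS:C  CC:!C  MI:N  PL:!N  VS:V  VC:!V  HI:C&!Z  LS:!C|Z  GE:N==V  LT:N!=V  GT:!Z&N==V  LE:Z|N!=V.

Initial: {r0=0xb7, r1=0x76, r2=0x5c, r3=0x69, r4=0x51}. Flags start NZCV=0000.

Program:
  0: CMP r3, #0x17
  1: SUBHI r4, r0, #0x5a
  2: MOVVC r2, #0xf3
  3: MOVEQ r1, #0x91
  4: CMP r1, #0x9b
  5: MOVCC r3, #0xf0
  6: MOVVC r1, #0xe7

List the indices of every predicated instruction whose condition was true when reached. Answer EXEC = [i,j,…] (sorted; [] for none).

EXEC = [1,2,5]

[0] flags=0010 → (cmp)
[1] flags=0010 HI?T → r4=0x5d
[2] flags=0010 VC?T → r2=0xf3
[3] flags=0010 EQ?F → skip
[4] flags=1001 → (cmp)
[5] flags=1001 CC?T → r3=0xf0
[6] flags=1001 VC?F → skip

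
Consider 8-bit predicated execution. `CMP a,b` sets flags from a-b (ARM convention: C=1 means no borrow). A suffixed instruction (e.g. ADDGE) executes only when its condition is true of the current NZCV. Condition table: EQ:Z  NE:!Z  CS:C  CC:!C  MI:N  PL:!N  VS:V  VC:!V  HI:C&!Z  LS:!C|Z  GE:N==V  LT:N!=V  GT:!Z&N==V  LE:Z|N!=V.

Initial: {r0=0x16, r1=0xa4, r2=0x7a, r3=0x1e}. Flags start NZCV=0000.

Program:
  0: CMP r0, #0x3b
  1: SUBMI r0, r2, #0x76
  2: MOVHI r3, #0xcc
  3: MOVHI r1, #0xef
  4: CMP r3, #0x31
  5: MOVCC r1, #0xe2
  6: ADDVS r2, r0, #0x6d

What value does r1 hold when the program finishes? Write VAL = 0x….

0: ✓ CMP  NZCV=1000
1: ✓ SUBMI  r0←0x04
2: · MOVHI
3: · MOVHI
4: ✓ CMP  NZCV=1000
5: ✓ MOVCC  r1←0xe2
6: · ADDVS

VAL = 0xe2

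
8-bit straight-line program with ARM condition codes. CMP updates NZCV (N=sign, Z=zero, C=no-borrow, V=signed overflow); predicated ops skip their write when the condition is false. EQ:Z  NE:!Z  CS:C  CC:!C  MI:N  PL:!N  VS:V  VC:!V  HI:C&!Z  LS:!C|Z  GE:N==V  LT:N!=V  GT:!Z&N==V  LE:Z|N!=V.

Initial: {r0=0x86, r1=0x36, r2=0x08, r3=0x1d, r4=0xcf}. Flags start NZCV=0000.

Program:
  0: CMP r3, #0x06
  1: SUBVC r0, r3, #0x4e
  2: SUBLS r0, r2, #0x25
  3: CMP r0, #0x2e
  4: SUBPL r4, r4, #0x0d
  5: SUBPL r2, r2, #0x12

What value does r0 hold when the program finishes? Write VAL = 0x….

0: ✓ CMP  NZCV=0010
1: ✓ SUBVC  r0←0xcf
2: · SUBLS
3: ✓ CMP  NZCV=1010
4: · SUBPL
5: · SUBPL

VAL = 0xcf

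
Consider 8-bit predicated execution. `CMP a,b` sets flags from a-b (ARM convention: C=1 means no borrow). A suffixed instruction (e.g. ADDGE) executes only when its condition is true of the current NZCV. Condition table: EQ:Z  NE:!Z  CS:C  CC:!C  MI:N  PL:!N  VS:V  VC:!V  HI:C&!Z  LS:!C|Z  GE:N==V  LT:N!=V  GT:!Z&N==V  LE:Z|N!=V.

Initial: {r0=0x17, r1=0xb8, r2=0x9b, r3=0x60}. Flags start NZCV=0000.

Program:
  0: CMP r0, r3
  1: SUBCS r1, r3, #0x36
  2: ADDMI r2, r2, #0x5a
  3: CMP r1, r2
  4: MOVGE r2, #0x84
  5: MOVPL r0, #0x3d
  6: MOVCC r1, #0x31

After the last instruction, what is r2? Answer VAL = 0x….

[0] flags=1000 → (cmp)
[1] flags=1000 CS?F → skip
[2] flags=1000 MI?T → r2=0xf5
[3] flags=1000 → (cmp)
[4] flags=1000 GE?F → skip
[5] flags=1000 PL?F → skip
[6] flags=1000 CC?T → r1=0x31

VAL = 0xf5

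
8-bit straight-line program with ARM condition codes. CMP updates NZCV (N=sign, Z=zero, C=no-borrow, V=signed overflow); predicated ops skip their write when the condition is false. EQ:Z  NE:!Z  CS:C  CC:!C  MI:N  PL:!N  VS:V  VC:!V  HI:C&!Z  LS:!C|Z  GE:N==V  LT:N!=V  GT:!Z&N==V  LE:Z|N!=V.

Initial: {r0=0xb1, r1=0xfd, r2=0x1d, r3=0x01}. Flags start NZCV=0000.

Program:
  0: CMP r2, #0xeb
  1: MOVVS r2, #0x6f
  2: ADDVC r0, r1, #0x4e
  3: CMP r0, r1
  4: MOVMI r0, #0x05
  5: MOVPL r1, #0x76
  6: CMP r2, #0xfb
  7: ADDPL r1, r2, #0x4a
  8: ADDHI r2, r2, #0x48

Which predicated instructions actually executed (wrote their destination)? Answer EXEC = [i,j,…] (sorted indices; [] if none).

0: ✓ CMP  NZCV=0000
1: · MOVVS
2: ✓ ADDVC  r0←0x4b
3: ✓ CMP  NZCV=0000
4: · MOVMI
5: ✓ MOVPL  r1←0x76
6: ✓ CMP  NZCV=0000
7: ✓ ADDPL  r1←0x67
8: · ADDHI

EXEC = [2,5,7]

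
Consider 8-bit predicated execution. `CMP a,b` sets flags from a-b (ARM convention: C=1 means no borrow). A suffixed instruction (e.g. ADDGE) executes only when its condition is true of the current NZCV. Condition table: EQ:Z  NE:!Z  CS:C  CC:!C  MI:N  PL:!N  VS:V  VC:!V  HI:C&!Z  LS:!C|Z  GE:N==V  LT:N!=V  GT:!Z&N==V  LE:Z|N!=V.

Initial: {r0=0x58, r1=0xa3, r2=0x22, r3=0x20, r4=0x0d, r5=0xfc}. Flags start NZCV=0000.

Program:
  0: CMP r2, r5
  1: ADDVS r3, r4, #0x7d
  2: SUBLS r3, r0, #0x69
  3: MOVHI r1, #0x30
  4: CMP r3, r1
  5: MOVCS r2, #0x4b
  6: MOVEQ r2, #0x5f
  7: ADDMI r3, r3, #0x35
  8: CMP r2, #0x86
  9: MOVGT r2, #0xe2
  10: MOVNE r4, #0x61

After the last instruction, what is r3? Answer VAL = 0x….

[0] flags=0000 → (cmp)
[1] flags=0000 VS?F → skip
[2] flags=0000 LS?T → r3=0xef
[3] flags=0000 HI?F → skip
[4] flags=0010 → (cmp)
[5] flags=0010 CS?T → r2=0x4b
[6] flags=0010 EQ?F → skip
[7] flags=0010 MI?F → skip
[8] flags=1001 → (cmp)
[9] flags=1001 GT?T → r2=0xe2
[10] flags=1001 NE?T → r4=0x61

VAL = 0xef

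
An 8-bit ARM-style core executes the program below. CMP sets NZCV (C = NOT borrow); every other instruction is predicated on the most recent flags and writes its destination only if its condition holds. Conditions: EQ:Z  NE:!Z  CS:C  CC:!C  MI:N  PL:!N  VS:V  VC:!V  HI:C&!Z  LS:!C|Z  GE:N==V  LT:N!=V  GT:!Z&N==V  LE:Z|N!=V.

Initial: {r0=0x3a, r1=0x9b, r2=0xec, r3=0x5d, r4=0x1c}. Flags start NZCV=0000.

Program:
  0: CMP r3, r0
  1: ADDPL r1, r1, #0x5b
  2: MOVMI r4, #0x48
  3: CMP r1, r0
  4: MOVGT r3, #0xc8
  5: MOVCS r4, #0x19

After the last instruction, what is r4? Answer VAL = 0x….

VAL = 0x19

0: ✓ CMP  NZCV=0010
1: ✓ ADDPL  r1←0xf6
2: · MOVMI
3: ✓ CMP  NZCV=1010
4: · MOVGT
5: ✓ MOVCS  r4←0x19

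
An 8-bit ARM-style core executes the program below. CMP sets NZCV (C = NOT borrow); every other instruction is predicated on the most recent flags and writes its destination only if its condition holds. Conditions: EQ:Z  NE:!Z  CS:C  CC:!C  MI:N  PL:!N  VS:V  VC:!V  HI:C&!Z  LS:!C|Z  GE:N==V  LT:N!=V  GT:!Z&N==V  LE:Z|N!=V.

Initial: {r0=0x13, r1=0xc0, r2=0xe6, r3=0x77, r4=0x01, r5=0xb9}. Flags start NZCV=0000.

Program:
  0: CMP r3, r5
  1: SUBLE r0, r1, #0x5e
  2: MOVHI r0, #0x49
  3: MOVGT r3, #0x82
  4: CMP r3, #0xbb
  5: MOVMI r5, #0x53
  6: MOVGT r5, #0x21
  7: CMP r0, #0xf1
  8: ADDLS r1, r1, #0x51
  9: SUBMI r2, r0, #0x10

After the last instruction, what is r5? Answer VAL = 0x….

0: ✓ CMP  NZCV=1001
1: · SUBLE
2: · MOVHI
3: ✓ MOVGT  r3←0x82
4: ✓ CMP  NZCV=1000
5: ✓ MOVMI  r5←0x53
6: · MOVGT
7: ✓ CMP  NZCV=0000
8: ✓ ADDLS  r1←0x11
9: · SUBMI

VAL = 0x53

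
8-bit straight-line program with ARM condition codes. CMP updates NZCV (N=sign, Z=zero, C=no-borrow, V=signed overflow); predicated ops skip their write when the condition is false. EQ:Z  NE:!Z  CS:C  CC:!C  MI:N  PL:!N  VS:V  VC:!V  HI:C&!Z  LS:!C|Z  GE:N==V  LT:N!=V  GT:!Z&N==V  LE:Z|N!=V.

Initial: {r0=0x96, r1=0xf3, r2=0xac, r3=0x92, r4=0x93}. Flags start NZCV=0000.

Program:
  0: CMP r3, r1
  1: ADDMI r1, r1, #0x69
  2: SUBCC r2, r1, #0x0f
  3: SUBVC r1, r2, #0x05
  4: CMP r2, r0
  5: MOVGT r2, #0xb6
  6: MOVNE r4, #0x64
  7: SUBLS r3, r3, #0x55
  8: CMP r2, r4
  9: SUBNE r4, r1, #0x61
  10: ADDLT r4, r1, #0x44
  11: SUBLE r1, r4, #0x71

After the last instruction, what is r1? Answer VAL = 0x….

VAL = 0x1b

[0] flags=1000 → (cmp)
[1] flags=1000 MI?T → r1=0x5c
[2] flags=1000 CC?T → r2=0x4d
[3] flags=1000 VC?T → r1=0x48
[4] flags=1001 → (cmp)
[5] flags=1001 GT?T → r2=0xb6
[6] flags=1001 NE?T → r4=0x64
[7] flags=1001 LS?T → r3=0x3d
[8] flags=0011 → (cmp)
[9] flags=0011 NE?T → r4=0xe7
[10] flags=0011 LT?T → r4=0x8c
[11] flags=0011 LE?T → r1=0x1b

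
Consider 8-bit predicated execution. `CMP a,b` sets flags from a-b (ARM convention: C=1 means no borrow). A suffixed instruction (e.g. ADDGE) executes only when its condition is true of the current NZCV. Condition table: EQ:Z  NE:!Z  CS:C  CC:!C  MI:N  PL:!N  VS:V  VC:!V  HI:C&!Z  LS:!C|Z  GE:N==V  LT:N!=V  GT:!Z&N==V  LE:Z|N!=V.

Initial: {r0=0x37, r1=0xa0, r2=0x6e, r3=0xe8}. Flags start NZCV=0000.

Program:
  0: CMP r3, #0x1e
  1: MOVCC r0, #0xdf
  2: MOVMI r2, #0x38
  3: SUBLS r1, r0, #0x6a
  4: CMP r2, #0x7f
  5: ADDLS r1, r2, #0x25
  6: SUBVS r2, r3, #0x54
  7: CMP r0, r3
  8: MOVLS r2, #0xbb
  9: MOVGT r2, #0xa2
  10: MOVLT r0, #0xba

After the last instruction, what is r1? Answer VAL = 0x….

VAL = 0x5d

[0] flags=1010 → (cmp)
[1] flags=1010 CC?F → skip
[2] flags=1010 MI?T → r2=0x38
[3] flags=1010 LS?F → skip
[4] flags=1000 → (cmp)
[5] flags=1000 LS?T → r1=0x5d
[6] flags=1000 VS?F → skip
[7] flags=0000 → (cmp)
[8] flags=0000 LS?T → r2=0xbb
[9] flags=0000 GT?T → r2=0xa2
[10] flags=0000 LT?F → skip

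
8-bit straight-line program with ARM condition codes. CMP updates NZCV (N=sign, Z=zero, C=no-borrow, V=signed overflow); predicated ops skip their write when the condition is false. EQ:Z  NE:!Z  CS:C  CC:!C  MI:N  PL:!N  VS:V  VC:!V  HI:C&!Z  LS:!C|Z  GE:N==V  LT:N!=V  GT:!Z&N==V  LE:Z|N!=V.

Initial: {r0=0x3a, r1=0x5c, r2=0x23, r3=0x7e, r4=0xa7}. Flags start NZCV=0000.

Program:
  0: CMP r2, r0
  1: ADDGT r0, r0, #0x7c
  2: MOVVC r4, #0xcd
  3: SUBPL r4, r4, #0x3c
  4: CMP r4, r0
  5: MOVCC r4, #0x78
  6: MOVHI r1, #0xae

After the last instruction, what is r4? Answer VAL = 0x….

VAL = 0xcd

[0] flags=1000 → (cmp)
[1] flags=1000 GT?F → skip
[2] flags=1000 VC?T → r4=0xcd
[3] flags=1000 PL?F → skip
[4] flags=1010 → (cmp)
[5] flags=1010 CC?F → skip
[6] flags=1010 HI?T → r1=0xae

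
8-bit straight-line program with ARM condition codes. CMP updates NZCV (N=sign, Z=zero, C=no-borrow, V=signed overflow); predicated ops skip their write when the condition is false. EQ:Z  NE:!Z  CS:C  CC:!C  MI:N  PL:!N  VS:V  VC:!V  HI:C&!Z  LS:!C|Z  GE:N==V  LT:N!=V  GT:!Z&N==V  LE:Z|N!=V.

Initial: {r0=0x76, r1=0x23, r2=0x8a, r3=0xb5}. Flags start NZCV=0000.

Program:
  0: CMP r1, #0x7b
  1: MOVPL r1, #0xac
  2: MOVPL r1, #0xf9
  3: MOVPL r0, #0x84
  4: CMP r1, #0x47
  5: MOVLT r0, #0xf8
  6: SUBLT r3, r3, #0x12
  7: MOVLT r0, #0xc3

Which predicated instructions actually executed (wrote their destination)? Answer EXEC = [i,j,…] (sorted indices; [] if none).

[0] flags=1000 → (cmp)
[1] flags=1000 PL?F → skip
[2] flags=1000 PL?F → skip
[3] flags=1000 PL?F → skip
[4] flags=1000 → (cmp)
[5] flags=1000 LT?T → r0=0xf8
[6] flags=1000 LT?T → r3=0xa3
[7] flags=1000 LT?T → r0=0xc3

EXEC = [5,6,7]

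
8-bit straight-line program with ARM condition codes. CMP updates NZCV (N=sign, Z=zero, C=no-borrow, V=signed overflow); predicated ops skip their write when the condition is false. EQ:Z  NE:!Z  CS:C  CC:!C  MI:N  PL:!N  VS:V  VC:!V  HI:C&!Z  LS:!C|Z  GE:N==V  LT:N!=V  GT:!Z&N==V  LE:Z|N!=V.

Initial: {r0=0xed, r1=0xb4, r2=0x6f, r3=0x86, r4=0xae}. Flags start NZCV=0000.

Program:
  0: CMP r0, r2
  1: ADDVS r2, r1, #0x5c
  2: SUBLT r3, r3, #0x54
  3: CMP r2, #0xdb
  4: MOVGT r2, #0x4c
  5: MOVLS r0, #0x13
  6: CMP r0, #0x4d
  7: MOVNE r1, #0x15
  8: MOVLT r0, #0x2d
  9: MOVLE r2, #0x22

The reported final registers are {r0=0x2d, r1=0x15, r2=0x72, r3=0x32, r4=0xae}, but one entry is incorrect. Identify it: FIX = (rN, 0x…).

FIX = (r2, 0x22)

0: ✓ CMP  NZCV=0011
1: ✓ ADDVS  r2←0x10
2: ✓ SUBLT  r3←0x32
3: ✓ CMP  NZCV=0000
4: ✓ MOVGT  r2←0x4c
5: ✓ MOVLS  r0←0x13
6: ✓ CMP  NZCV=1000
7: ✓ MOVNE  r1←0x15
8: ✓ MOVLT  r0←0x2d
9: ✓ MOVLE  r2←0x22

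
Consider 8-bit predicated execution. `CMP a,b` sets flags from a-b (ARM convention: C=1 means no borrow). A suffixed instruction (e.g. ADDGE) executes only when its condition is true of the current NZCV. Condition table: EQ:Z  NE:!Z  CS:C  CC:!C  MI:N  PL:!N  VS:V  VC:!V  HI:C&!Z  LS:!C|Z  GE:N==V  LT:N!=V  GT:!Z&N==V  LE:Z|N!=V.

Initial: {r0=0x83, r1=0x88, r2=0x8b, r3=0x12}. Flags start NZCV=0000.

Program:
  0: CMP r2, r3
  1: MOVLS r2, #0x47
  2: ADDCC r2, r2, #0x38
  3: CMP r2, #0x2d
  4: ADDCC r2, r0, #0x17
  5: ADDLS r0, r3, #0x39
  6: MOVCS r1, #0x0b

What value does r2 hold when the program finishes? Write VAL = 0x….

VAL = 0x8b

[0] flags=0011 → (cmp)
[1] flags=0011 LS?F → skip
[2] flags=0011 CC?F → skip
[3] flags=0011 → (cmp)
[4] flags=0011 CC?F → skip
[5] flags=0011 LS?F → skip
[6] flags=0011 CS?T → r1=0x0b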